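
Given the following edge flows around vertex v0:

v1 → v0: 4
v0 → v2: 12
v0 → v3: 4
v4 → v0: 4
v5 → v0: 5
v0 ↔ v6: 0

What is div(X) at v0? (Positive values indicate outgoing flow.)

Divergence = sum of outgoing flows = (-4) + 12 + 4 + (-4) + (-5) + 0 = 3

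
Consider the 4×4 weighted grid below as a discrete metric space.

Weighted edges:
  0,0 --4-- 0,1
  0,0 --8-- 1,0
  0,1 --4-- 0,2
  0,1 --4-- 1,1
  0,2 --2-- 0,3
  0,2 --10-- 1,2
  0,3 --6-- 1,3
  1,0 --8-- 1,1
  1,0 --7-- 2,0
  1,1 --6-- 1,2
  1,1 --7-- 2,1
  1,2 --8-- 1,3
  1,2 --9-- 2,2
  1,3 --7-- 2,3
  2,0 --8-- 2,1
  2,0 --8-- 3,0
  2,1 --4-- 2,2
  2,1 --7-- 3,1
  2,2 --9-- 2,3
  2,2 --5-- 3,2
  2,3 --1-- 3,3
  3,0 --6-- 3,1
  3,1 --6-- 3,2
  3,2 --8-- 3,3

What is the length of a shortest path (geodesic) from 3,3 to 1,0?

Shortest path: 3,3 → 2,3 → 2,2 → 2,1 → 1,1 → 1,0, total weight = 29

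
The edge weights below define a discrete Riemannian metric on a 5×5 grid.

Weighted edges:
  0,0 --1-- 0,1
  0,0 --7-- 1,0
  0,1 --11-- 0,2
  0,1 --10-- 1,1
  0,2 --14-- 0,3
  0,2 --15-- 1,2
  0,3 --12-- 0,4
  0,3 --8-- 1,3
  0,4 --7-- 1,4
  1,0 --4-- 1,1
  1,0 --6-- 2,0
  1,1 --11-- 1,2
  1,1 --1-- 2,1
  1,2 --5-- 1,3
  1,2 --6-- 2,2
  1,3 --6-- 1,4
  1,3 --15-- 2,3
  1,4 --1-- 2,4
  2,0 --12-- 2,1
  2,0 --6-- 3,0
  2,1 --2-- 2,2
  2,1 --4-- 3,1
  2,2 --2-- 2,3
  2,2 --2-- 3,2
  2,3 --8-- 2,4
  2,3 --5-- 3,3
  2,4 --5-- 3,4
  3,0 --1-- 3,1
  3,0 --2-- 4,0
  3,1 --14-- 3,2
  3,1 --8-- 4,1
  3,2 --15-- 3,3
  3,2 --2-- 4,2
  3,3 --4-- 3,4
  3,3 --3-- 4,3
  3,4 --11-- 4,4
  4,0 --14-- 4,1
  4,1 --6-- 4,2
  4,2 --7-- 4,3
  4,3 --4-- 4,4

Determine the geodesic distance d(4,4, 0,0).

Shortest path: 4,4 → 4,3 → 3,3 → 2,3 → 2,2 → 2,1 → 1,1 → 1,0 → 0,0, total weight = 28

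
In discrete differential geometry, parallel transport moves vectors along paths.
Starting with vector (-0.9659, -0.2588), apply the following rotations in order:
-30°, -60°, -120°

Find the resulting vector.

Total rotation: (-30°) + (-60°) + (-120°) = -210° ≡ 150° (mod 360°). Final vector: (0.9659, -0.2588)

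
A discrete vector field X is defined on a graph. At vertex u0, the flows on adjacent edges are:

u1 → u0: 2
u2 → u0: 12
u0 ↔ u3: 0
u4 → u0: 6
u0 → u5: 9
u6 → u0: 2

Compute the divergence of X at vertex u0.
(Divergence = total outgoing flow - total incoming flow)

Divergence = sum of outgoing flows = (-2) + (-12) + 0 + (-6) + 9 + (-2) = -13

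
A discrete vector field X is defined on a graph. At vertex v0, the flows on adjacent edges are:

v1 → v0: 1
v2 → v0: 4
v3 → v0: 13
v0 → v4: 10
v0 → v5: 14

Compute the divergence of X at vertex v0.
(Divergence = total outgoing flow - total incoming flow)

Divergence = sum of outgoing flows = (-1) + (-4) + (-13) + 10 + 14 = 6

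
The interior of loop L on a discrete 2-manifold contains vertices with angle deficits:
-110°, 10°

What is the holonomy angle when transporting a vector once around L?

Holonomy = total enclosed curvature = (-110°) + 10° = -100°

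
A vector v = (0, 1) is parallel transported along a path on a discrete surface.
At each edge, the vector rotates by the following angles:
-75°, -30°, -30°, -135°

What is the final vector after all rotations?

Total rotation: (-75°) + (-30°) + (-30°) + (-135°) = -270° ≡ 90° (mod 360°). Final vector: (-1, 0)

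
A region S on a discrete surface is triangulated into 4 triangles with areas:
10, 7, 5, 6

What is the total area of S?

10 + 7 + 5 + 6 = 28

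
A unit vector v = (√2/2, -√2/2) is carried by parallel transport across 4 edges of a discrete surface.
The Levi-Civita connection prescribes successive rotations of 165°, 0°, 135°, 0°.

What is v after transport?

Total rotation: 165° + 0° + 135° + 0° = 300° ≡ -60° (mod 360°). Final vector: (-0.2588, -0.9659)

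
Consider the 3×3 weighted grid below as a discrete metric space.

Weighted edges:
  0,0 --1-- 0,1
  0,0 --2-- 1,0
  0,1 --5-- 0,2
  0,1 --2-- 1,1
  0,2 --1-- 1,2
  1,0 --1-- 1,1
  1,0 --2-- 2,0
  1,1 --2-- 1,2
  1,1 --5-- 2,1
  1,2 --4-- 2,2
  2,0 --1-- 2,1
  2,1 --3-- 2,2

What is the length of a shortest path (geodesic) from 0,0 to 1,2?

Shortest path: 0,0 → 0,1 → 1,1 → 1,2, total weight = 5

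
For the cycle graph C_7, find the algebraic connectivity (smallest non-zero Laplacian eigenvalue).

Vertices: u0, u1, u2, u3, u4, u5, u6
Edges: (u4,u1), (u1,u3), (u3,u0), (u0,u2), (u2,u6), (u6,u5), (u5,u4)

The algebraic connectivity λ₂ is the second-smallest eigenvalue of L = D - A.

The cycle graph C_n has Laplacian eigenvalues λ_k = 2 − 2cos(2πk/n), k = 0, 1, …, n−1. Here n = 7:
k=0: 2 − 2cos(0) = 0.0; k=1: 2 − 2cos(2π/7) = 0.753; k=2: 2 − 2cos(4π/7) = 2.445; k=3: 2 − 2cos(6π/7) = 3.8019; k=4: 2 − 2cos(8π/7) = 3.8019; k=5: 2 − 2cos(10π/7) = 2.445; k=6: 2 − 2cos(12π/7) = 0.753.
Laplacian eigenvalues: [0.0, 0.753, 0.753, 2.445, 2.445, 3.8019, 3.8019]. Algebraic connectivity (smallest non-zero eigenvalue) = 0.753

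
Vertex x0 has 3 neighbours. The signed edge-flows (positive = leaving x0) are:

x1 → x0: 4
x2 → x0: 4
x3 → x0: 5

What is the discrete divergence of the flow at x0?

Divergence = sum of outgoing flows = (-4) + (-4) + (-5) = -13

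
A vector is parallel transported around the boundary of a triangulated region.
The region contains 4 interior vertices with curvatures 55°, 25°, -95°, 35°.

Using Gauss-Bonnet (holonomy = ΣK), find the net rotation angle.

Holonomy = total enclosed curvature = 55° + 25° + (-95°) + 35° = 20°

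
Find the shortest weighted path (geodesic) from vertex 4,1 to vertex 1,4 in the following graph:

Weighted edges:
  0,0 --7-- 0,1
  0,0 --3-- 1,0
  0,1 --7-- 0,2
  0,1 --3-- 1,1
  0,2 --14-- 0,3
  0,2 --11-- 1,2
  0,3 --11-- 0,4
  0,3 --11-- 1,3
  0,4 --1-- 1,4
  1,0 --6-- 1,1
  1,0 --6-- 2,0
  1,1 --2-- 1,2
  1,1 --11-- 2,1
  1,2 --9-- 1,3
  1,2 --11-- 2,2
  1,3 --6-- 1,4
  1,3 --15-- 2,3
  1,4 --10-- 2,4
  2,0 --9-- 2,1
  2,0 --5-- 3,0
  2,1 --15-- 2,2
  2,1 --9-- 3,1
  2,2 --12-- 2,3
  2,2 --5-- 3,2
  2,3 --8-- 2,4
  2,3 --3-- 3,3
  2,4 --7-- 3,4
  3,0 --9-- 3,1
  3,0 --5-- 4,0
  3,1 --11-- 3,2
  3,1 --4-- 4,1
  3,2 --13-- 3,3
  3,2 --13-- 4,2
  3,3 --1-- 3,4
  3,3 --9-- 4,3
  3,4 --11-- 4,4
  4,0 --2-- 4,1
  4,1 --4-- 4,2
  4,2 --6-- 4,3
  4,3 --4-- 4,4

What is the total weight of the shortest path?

Shortest path: 4,1 → 4,2 → 4,3 → 3,3 → 3,4 → 2,4 → 1,4, total weight = 37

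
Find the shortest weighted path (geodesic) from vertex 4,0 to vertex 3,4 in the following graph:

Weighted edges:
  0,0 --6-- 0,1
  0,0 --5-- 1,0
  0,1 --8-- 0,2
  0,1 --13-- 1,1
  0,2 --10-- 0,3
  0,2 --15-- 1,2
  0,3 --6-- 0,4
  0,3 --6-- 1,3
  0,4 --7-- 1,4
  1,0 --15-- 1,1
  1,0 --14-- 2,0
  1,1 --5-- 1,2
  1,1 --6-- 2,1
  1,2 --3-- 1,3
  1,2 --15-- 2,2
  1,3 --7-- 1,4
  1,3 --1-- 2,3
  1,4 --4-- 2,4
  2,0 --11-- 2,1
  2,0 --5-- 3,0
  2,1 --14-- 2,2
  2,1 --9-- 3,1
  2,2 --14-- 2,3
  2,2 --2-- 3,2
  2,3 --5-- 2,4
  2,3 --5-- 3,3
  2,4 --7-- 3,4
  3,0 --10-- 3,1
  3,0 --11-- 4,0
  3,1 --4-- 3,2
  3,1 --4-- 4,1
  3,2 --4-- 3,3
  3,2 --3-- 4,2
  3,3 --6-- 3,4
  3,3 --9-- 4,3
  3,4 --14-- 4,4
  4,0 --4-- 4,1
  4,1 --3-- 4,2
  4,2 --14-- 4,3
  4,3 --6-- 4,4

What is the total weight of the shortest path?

Shortest path: 4,0 → 4,1 → 4,2 → 3,2 → 3,3 → 3,4, total weight = 20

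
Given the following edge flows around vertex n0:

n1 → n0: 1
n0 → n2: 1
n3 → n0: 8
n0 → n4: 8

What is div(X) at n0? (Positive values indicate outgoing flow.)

Divergence = sum of outgoing flows = (-1) + 1 + (-8) + 8 = 0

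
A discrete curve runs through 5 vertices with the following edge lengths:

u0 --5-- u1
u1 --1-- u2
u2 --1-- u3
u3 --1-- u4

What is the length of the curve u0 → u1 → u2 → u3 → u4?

Arc length = 5 + 1 + 1 + 1 = 8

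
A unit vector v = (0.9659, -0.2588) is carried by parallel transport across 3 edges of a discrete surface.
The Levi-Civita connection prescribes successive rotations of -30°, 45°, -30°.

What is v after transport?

Total rotation: (-30°) + 45° + (-30°) = -15°. Final vector: (0.8660, -0.5000)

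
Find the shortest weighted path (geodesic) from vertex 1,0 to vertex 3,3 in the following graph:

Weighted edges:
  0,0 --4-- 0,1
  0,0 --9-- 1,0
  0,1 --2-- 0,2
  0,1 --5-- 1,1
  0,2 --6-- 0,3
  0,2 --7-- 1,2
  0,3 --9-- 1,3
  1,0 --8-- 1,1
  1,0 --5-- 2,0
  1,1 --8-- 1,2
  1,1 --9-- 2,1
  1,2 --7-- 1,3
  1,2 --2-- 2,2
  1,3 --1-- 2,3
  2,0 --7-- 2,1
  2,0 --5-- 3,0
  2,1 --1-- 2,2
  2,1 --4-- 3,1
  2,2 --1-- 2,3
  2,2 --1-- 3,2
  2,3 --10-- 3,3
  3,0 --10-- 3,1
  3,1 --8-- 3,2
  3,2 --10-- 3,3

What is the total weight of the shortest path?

Shortest path: 1,0 → 2,0 → 2,1 → 2,2 → 2,3 → 3,3, total weight = 24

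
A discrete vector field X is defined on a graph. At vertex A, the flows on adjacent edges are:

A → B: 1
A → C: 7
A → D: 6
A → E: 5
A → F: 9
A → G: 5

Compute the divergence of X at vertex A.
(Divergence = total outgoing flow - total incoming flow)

Divergence = sum of outgoing flows = 1 + 7 + 6 + 5 + 9 + 5 = 33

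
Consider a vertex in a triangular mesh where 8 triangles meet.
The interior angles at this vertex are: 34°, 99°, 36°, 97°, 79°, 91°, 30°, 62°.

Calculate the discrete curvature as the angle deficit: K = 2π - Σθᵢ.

Sum of angles = 528°. K = 360° - 528° = -168° = -14π/15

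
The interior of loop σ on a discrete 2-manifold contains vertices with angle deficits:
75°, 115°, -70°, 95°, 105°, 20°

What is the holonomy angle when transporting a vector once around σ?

Holonomy = total enclosed curvature = 75° + 115° + (-70°) + 95° + 105° + 20° = 340°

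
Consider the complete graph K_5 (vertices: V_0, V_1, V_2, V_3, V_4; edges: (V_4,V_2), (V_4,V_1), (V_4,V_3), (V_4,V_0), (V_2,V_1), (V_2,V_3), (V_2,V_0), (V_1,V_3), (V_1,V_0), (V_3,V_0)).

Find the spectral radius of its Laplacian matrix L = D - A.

For the complete graph K_n, L = nI − J (J = all-ones matrix). J has eigenvalues n (once, eigenvector 𝟙) and 0 (multiplicity n−1), so L has eigenvalues 0 (once) and n (multiplicity n−1). Here n = 5: eigenvalue 0 once and 5 with multiplicity 4.
Laplacian eigenvalues: [0.0, 5.0, 5.0, 5.0, 5.0]. Largest eigenvalue (spectral radius) = 5.0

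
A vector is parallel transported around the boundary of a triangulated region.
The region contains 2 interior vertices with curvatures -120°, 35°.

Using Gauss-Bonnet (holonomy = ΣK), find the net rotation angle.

Holonomy = total enclosed curvature = (-120°) + 35° = -85°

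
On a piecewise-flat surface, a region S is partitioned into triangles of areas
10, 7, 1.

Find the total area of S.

10 + 7 + 1 = 18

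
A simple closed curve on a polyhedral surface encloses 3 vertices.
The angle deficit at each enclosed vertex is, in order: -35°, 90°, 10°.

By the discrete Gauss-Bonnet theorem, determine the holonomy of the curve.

Holonomy = total enclosed curvature = (-35°) + 90° + 10° = 65°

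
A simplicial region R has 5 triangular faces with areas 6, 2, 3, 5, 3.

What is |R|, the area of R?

6 + 2 + 3 + 5 + 3 = 19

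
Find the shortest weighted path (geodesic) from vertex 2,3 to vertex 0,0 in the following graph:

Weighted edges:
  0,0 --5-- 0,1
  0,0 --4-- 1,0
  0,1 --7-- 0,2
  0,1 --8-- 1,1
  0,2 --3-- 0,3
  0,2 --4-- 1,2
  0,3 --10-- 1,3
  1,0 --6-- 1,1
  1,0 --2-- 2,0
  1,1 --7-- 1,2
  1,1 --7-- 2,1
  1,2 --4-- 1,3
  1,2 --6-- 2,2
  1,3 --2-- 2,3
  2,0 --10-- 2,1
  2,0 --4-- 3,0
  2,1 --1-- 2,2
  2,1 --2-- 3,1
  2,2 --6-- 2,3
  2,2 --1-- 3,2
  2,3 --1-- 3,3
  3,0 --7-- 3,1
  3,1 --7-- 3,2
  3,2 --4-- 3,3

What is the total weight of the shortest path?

Shortest path: 2,3 → 1,3 → 1,2 → 0,2 → 0,1 → 0,0, total weight = 22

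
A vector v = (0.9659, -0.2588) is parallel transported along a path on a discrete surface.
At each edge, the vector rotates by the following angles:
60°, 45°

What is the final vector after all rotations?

Total rotation: 60° + 45° = 105°. Final vector: (0, 1)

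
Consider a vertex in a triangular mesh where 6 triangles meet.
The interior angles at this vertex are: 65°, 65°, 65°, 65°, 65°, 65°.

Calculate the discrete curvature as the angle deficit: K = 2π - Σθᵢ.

Sum of angles = 390°. K = 360° - 390° = -30° = -π/6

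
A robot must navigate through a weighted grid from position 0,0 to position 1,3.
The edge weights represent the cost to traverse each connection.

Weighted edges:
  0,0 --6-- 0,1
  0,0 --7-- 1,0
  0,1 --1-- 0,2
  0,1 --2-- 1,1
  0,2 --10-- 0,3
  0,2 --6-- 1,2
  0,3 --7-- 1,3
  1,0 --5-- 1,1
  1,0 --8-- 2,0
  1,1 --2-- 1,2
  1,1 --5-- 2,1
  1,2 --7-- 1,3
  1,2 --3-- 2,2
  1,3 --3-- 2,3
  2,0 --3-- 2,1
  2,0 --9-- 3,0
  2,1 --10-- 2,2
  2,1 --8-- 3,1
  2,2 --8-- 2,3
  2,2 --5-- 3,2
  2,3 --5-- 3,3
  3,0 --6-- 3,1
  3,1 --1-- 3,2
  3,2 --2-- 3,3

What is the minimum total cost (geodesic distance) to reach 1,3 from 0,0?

Shortest path: 0,0 → 0,1 → 1,1 → 1,2 → 1,3, total weight = 17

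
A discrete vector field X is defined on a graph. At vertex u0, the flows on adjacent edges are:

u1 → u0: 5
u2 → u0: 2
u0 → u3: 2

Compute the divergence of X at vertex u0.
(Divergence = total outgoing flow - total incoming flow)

Divergence = sum of outgoing flows = (-5) + (-2) + 2 = -5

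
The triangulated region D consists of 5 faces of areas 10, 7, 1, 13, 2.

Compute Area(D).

10 + 7 + 1 + 13 + 2 = 33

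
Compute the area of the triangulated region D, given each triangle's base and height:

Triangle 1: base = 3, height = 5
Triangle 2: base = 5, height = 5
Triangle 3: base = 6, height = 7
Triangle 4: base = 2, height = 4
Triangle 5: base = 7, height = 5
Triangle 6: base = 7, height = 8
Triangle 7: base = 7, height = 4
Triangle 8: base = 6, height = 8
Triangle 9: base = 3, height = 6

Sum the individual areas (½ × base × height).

(1/2)×3×5 + (1/2)×5×5 + (1/2)×6×7 + (1/2)×2×4 + (1/2)×7×5 + (1/2)×7×8 + (1/2)×7×4 + (1/2)×6×8 + (1/2)×3×6 = 137.5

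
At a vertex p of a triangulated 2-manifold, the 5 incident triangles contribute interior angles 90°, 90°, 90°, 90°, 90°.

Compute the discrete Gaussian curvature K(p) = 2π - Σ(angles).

Sum of angles = 450°. K = 360° - 450° = -90° = -π/2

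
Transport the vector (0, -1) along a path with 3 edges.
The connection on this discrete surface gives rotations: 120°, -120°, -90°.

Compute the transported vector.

Total rotation: 120° + (-120°) + (-90°) = -90°. Final vector: (-1, 0)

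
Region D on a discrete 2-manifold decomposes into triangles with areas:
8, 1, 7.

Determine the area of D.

8 + 1 + 7 = 16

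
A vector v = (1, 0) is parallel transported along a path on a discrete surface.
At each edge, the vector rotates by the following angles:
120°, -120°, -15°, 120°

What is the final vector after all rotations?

Total rotation: 120° + (-120°) + (-15°) + 120° = 105°. Final vector: (-0.2588, 0.9659)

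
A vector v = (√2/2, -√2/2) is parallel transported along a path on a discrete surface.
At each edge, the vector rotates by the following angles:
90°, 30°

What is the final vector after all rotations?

Total rotation: 90° + 30° = 120°. Final vector: (0.2588, 0.9659)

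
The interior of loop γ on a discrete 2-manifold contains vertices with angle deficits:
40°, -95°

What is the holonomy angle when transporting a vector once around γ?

Holonomy = total enclosed curvature = 40° + (-95°) = -55°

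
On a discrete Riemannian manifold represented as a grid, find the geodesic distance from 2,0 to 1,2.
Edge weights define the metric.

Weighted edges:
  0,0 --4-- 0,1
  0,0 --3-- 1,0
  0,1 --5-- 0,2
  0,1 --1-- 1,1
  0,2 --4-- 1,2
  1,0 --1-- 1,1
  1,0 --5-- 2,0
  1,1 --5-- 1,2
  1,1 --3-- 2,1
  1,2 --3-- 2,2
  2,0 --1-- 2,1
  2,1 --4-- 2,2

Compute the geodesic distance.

Shortest path: 2,0 → 2,1 → 2,2 → 1,2, total weight = 8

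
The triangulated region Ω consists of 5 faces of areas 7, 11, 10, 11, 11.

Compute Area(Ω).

7 + 11 + 10 + 11 + 11 = 50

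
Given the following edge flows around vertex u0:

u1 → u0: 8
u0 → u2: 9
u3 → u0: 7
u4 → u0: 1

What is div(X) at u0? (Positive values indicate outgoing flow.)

Divergence = sum of outgoing flows = (-8) + 9 + (-7) + (-1) = -7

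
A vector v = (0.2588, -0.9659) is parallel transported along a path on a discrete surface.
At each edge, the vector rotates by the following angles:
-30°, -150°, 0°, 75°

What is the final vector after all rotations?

Total rotation: (-30°) + (-150°) + 0° + 75° = -105°. Final vector: (-1, 0)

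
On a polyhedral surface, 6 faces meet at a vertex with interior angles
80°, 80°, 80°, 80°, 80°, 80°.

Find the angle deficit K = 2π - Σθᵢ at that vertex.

Sum of angles = 480°. K = 360° - 480° = -120° = -2π/3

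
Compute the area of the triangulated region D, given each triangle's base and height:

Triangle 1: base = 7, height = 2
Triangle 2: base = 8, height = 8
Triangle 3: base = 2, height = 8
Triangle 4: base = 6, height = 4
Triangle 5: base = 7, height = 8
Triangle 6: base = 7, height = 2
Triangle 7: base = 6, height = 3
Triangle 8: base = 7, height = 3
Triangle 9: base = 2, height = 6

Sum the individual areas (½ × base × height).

(1/2)×7×2 + (1/2)×8×8 + (1/2)×2×8 + (1/2)×6×4 + (1/2)×7×8 + (1/2)×7×2 + (1/2)×6×3 + (1/2)×7×3 + (1/2)×2×6 = 119.5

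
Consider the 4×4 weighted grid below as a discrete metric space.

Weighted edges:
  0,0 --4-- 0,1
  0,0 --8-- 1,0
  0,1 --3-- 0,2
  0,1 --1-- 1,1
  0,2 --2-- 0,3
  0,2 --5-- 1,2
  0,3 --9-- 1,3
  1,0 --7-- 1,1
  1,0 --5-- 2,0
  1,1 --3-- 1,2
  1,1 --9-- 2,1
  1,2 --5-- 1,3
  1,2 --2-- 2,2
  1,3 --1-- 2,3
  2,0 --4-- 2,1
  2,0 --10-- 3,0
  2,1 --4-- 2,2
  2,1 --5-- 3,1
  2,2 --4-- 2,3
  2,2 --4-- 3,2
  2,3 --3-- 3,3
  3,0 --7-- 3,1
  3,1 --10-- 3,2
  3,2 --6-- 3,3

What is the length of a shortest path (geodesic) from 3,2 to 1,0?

Shortest path: 3,2 → 2,2 → 1,2 → 1,1 → 1,0, total weight = 16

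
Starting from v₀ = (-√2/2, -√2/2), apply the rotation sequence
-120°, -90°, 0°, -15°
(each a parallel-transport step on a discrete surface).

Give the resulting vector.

Total rotation: (-120°) + (-90°) + 0° + (-15°) = -225° ≡ 135° (mod 360°). Final vector: (1, 0)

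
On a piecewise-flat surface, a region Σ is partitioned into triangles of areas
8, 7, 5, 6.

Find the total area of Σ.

8 + 7 + 5 + 6 = 26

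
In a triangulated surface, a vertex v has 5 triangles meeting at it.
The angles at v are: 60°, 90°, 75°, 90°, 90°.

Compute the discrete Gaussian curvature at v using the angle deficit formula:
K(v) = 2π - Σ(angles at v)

Sum of angles = 405°. K = 360° - 405° = -45° = -π/4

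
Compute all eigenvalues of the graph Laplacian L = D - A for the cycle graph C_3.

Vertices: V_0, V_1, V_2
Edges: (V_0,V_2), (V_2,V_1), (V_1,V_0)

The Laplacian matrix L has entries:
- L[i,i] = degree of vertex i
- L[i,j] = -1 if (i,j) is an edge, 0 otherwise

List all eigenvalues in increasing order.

The cycle graph C_n has Laplacian eigenvalues λ_k = 2 − 2cos(2πk/n), k = 0, 1, …, n−1. Here n = 3:
k=0: 2 − 2cos(0) = 0.0; k=1: 2 − 2cos(2π/3) = 3.0; k=2: 2 − 2cos(4π/3) = 3.0.
Laplacian eigenvalues (increasing order): [0.0, 3.0, 3.0]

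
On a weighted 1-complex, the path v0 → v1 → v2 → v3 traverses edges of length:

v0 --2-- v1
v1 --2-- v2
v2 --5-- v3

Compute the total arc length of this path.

Arc length = 2 + 2 + 5 = 9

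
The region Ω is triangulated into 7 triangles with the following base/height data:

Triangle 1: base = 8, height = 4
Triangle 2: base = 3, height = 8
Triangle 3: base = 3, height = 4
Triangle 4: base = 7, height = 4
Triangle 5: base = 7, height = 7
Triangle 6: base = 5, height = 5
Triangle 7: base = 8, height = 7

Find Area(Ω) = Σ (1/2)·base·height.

(1/2)×8×4 + (1/2)×3×8 + (1/2)×3×4 + (1/2)×7×4 + (1/2)×7×7 + (1/2)×5×5 + (1/2)×8×7 = 113.0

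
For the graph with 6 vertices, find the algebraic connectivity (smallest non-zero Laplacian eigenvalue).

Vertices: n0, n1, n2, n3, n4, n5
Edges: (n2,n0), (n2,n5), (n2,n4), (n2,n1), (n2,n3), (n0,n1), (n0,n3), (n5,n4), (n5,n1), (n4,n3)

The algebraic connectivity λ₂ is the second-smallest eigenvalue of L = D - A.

Degrees: deg(n0) = 3, deg(n1) = 3, deg(n2) = 5, deg(n3) = 3, deg(n4) = 3, deg(n5) = 3.
L = D − A with rows/columns ordered (n0, n1, n2, n3, n4, n5):
  [ 3, -1, -1, -1,  0,  0]
  [-1,  3, -1,  0,  0, -1]
  [-1, -1,  5, -1, -1, -1]
  [-1,  0, -1,  3, -1,  0]
  [ 0,  0, -1, -1,  3, -1]
  [ 0, -1, -1,  0, -1,  3]
Characteristic polynomial: det(λI − L) = λ(λ² − 7λ + 11)²(λ − 6).
Roots: λ = 0; (λ² − 7λ + 11) = 0 ⇒ λ = (7 ± √5)/2 ≈ 2.382, 4.618 (multiplicity 2); (λ − 6) = 0 ⇒ λ = 6.
(Check: the roots sum (with multiplicity) to 20, matching trace L = Σdeg = 2·10 = 20.)
Laplacian eigenvalues: [0.0, 2.382, 2.382, 4.618, 4.618, 6.0]. Algebraic connectivity (smallest non-zero eigenvalue) = 2.382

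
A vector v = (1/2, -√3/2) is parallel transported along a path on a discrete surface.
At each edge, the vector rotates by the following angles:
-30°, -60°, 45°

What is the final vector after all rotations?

Total rotation: (-30°) + (-60°) + 45° = -45°. Final vector: (-0.2588, -0.9659)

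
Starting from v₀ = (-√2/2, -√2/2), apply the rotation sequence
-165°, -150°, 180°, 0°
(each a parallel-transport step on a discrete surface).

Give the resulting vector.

Total rotation: (-165°) + (-150°) + 180° + 0° = -135°. Final vector: (0, 1)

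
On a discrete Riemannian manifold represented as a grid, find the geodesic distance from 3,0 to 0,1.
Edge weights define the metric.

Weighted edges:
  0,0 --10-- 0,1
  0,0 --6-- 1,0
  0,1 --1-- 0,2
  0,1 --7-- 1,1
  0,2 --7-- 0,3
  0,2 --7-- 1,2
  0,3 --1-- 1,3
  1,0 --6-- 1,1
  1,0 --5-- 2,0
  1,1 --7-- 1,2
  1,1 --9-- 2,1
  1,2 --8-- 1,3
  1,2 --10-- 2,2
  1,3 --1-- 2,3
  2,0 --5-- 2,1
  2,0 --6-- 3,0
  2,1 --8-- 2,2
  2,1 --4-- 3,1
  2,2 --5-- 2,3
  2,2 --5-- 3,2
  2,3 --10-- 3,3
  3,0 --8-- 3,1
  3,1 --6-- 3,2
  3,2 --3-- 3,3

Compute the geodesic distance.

Shortest path: 3,0 → 2,0 → 1,0 → 1,1 → 0,1, total weight = 24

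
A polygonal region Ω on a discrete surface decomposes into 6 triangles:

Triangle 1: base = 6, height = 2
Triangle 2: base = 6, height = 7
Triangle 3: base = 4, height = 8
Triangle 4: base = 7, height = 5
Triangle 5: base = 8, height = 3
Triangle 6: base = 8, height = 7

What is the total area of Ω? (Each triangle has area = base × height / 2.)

(1/2)×6×2 + (1/2)×6×7 + (1/2)×4×8 + (1/2)×7×5 + (1/2)×8×3 + (1/2)×8×7 = 100.5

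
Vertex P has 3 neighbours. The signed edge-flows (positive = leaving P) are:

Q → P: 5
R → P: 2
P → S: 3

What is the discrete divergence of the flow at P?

Divergence = sum of outgoing flows = (-5) + (-2) + 3 = -4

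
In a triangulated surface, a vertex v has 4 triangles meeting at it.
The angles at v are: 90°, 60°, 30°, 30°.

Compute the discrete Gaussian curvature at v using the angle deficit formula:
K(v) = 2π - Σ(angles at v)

Sum of angles = 210°. K = 360° - 210° = 150°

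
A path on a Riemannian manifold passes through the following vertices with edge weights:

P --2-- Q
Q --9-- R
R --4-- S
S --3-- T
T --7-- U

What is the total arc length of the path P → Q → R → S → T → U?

Arc length = 2 + 9 + 4 + 3 + 7 = 25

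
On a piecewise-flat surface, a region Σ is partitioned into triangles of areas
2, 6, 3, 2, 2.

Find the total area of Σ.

2 + 6 + 3 + 2 + 2 = 15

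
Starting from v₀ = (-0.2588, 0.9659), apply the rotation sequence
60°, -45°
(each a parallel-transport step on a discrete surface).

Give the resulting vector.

Total rotation: 60° + (-45°) = 15°. Final vector: (-0.5000, 0.8660)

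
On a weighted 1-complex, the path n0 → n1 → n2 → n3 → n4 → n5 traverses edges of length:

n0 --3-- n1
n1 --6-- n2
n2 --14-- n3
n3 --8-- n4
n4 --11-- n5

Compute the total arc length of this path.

Arc length = 3 + 6 + 14 + 8 + 11 = 42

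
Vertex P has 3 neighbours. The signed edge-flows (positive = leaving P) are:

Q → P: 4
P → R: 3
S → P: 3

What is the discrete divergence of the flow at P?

Divergence = sum of outgoing flows = (-4) + 3 + (-3) = -4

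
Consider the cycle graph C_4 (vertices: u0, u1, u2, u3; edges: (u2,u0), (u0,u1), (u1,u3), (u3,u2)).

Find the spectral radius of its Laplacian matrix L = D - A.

The cycle graph C_n has Laplacian eigenvalues λ_k = 2 − 2cos(2πk/n), k = 0, 1, …, n−1. Here n = 4:
k=0: 2 − 2cos(0) = 0.0; k=1: 2 − 2cos(π/2) = 2.0; k=2: 2 − 2cos(π) = 4.0; k=3: 2 − 2cos(3π/2) = 2.0.
Laplacian eigenvalues: [0.0, 2.0, 2.0, 4.0]. Largest eigenvalue (spectral radius) = 4.0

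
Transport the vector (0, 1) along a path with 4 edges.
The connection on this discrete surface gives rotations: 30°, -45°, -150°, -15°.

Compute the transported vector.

Total rotation: 30° + (-45°) + (-150°) + (-15°) = -180° ≡ 180° (mod 360°). Final vector: (0, -1)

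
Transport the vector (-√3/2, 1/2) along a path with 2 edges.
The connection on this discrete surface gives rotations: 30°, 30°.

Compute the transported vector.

Total rotation: 30° + 30° = 60°. Final vector: (-0.8660, -0.5000)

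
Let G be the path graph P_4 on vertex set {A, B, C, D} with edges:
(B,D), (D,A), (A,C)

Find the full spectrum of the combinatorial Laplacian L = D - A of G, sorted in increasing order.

The path graph P_n has Laplacian eigenvalues λ_k = 2 − 2cos(kπ/n), k = 0, 1, …, n−1. Here n = 4:
k=0: 2 − 2cos(0) = 0.0; k=1: 2 − 2cos(π/4) = 0.5858; k=2: 2 − 2cos(π/2) = 2.0; k=3: 2 − 2cos(3π/4) = 3.4142.
Laplacian eigenvalues (increasing order): [0.0, 0.5858, 2.0, 3.4142]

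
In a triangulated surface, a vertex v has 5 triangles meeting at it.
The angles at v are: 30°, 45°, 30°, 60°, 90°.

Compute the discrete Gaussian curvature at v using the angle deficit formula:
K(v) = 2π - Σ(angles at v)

Sum of angles = 255°. K = 360° - 255° = 105°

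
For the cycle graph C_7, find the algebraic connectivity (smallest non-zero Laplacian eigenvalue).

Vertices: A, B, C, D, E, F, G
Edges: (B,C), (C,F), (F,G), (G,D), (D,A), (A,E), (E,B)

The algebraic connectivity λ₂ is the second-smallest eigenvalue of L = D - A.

The cycle graph C_n has Laplacian eigenvalues λ_k = 2 − 2cos(2πk/n), k = 0, 1, …, n−1. Here n = 7:
k=0: 2 − 2cos(0) = 0.0; k=1: 2 − 2cos(2π/7) = 0.753; k=2: 2 − 2cos(4π/7) = 2.445; k=3: 2 − 2cos(6π/7) = 3.8019; k=4: 2 − 2cos(8π/7) = 3.8019; k=5: 2 − 2cos(10π/7) = 2.445; k=6: 2 − 2cos(12π/7) = 0.753.
Laplacian eigenvalues: [0.0, 0.753, 0.753, 2.445, 2.445, 3.8019, 3.8019]. Algebraic connectivity (smallest non-zero eigenvalue) = 0.753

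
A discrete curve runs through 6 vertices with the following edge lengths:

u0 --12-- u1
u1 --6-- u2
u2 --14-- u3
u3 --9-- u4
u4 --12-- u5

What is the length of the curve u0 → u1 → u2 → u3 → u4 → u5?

Arc length = 12 + 6 + 14 + 9 + 12 = 53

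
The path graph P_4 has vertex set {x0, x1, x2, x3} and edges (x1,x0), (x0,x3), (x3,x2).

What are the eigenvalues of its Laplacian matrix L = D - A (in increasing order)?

The path graph P_n has Laplacian eigenvalues λ_k = 2 − 2cos(kπ/n), k = 0, 1, …, n−1. Here n = 4:
k=0: 2 − 2cos(0) = 0.0; k=1: 2 − 2cos(π/4) = 0.5858; k=2: 2 − 2cos(π/2) = 2.0; k=3: 2 − 2cos(3π/4) = 3.4142.
Laplacian eigenvalues (increasing order): [0.0, 0.5858, 2.0, 3.4142]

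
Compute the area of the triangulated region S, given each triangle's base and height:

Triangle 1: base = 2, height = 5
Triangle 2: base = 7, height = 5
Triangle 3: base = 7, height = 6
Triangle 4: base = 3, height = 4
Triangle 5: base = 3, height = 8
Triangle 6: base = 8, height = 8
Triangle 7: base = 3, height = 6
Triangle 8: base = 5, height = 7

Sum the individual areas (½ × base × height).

(1/2)×2×5 + (1/2)×7×5 + (1/2)×7×6 + (1/2)×3×4 + (1/2)×3×8 + (1/2)×8×8 + (1/2)×3×6 + (1/2)×5×7 = 120.0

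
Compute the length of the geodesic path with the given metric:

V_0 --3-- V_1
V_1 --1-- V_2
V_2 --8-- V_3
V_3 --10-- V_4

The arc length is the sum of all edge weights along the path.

Arc length = 3 + 1 + 8 + 10 = 22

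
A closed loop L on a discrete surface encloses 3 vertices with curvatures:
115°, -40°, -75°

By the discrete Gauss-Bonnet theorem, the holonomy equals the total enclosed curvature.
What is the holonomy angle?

Holonomy = total enclosed curvature = 115° + (-40°) + (-75°) = 0°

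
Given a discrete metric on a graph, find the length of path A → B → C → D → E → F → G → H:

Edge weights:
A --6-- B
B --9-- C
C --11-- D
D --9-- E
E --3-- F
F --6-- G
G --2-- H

Arc length = 6 + 9 + 11 + 9 + 3 + 6 + 2 = 46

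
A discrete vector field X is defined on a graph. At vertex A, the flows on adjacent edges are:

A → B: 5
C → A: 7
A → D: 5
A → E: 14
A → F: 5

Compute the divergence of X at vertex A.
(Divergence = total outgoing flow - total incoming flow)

Divergence = sum of outgoing flows = 5 + (-7) + 5 + 14 + 5 = 22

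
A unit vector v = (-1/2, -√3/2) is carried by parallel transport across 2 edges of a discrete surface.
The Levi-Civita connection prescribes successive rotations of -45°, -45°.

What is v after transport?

Total rotation: (-45°) + (-45°) = -90°. Final vector: (-0.8660, 0.5000)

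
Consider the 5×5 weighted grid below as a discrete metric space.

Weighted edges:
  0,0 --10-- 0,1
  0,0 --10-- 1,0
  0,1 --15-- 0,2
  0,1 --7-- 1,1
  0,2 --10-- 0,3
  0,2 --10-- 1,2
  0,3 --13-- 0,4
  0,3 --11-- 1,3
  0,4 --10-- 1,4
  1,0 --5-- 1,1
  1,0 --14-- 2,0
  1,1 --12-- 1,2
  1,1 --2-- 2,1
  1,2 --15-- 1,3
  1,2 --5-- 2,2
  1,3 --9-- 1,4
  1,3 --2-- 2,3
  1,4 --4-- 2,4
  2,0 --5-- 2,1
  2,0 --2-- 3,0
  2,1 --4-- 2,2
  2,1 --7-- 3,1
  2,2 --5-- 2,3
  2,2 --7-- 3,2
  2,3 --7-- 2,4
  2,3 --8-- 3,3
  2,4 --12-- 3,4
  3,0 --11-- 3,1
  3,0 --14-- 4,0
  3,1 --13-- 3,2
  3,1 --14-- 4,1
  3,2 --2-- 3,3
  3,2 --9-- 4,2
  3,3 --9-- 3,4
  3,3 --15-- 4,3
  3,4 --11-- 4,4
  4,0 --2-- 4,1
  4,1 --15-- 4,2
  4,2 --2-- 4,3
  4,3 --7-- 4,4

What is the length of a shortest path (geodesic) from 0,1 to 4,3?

Shortest path: 0,1 → 1,1 → 2,1 → 2,2 → 3,2 → 4,2 → 4,3, total weight = 31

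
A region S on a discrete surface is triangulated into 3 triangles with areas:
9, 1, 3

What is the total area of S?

9 + 1 + 3 = 13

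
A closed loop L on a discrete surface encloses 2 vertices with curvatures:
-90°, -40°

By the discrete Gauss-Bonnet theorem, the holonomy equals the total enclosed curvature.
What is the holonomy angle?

Holonomy = total enclosed curvature = (-90°) + (-40°) = -130°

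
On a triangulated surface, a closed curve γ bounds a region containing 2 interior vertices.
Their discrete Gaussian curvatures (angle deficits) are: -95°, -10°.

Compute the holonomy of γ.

Holonomy = total enclosed curvature = (-95°) + (-10°) = -105°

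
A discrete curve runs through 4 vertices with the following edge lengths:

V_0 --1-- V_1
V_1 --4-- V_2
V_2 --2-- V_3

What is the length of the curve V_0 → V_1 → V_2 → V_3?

Arc length = 1 + 4 + 2 = 7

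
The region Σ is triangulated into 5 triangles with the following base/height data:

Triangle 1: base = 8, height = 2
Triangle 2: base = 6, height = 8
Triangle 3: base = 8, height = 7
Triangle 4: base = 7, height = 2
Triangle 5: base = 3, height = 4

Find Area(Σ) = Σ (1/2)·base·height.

(1/2)×8×2 + (1/2)×6×8 + (1/2)×8×7 + (1/2)×7×2 + (1/2)×3×4 = 73.0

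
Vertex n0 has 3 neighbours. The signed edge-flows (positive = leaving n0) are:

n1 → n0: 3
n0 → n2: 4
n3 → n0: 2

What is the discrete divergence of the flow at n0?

Divergence = sum of outgoing flows = (-3) + 4 + (-2) = -1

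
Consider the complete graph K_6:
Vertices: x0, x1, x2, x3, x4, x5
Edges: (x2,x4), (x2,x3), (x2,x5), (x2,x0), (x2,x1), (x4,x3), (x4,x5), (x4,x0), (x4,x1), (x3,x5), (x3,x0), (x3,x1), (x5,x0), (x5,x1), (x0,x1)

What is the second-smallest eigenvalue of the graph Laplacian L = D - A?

For the complete graph K_n, L = nI − J (J = all-ones matrix). J has eigenvalues n (once, eigenvector 𝟙) and 0 (multiplicity n−1), so L has eigenvalues 0 (once) and n (multiplicity n−1). Here n = 6: eigenvalue 0 once and 6 with multiplicity 5.
Laplacian eigenvalues: [0.0, 6.0, 6.0, 6.0, 6.0, 6.0]. Algebraic connectivity (smallest non-zero eigenvalue) = 6.0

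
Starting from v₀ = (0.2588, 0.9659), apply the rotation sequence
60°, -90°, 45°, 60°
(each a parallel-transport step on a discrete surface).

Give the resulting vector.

Total rotation: 60° + (-90°) + 45° + 60° = 75°. Final vector: (-0.8660, 0.5000)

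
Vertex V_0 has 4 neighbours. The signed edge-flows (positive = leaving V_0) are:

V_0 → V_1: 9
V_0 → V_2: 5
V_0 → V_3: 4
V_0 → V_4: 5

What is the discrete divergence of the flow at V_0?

Divergence = sum of outgoing flows = 9 + 5 + 4 + 5 = 23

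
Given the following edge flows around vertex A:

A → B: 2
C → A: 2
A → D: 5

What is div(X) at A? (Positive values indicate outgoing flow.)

Divergence = sum of outgoing flows = 2 + (-2) + 5 = 5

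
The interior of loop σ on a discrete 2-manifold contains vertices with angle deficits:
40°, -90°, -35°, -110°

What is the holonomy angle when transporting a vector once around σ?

Holonomy = total enclosed curvature = 40° + (-90°) + (-35°) + (-110°) = -195°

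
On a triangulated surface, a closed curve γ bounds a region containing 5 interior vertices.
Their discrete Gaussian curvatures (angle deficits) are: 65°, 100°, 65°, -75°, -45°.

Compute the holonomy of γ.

Holonomy = total enclosed curvature = 65° + 100° + 65° + (-75°) + (-45°) = 110°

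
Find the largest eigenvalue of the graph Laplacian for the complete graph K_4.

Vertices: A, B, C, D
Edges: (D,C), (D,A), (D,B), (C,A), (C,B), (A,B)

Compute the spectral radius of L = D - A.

For the complete graph K_n, L = nI − J (J = all-ones matrix). J has eigenvalues n (once, eigenvector 𝟙) and 0 (multiplicity n−1), so L has eigenvalues 0 (once) and n (multiplicity n−1). Here n = 4: eigenvalue 0 once and 4 with multiplicity 3.
Laplacian eigenvalues: [0.0, 4.0, 4.0, 4.0]. Largest eigenvalue (spectral radius) = 4.0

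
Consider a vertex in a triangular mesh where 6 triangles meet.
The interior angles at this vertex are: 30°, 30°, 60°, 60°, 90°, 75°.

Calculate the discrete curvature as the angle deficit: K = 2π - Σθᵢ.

Sum of angles = 345°. K = 360° - 345° = 15° = π/12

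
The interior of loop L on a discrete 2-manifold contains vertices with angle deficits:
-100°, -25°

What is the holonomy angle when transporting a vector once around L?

Holonomy = total enclosed curvature = (-100°) + (-25°) = -125°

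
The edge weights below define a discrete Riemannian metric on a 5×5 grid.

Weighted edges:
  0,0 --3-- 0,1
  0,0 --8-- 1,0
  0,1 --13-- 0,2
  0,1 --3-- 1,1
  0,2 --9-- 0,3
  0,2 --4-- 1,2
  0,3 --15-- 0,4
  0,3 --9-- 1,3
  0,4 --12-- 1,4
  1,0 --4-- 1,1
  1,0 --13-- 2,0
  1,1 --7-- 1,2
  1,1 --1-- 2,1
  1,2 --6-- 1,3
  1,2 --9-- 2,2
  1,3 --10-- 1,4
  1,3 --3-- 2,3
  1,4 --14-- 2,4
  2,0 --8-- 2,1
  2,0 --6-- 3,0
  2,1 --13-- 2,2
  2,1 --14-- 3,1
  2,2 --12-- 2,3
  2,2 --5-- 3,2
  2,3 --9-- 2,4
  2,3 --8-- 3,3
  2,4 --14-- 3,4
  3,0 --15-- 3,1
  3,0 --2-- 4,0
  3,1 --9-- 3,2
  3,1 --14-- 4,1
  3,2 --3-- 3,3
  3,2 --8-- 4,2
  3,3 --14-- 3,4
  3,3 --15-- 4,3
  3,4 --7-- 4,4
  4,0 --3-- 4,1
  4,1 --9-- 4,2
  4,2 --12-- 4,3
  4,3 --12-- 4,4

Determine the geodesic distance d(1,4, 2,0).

Shortest path: 1,4 → 1,3 → 1,2 → 1,1 → 2,1 → 2,0, total weight = 32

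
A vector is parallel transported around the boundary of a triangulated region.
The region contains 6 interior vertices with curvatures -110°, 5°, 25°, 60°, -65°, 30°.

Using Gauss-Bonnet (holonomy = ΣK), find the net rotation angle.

Holonomy = total enclosed curvature = (-110°) + 5° + 25° + 60° + (-65°) + 30° = -55°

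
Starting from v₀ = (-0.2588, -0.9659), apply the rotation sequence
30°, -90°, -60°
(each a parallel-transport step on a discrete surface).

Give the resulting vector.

Total rotation: 30° + (-90°) + (-60°) = -120°. Final vector: (-0.7071, 0.7071)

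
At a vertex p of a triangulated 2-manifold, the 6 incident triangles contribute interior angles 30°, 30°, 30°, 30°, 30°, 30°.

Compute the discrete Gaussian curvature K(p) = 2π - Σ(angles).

Sum of angles = 180°. K = 360° - 180° = 180° = π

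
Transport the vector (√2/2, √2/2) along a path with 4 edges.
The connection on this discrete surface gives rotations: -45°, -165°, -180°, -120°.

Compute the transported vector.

Total rotation: (-45°) + (-165°) + (-180°) + (-120°) = -510° ≡ -150° (mod 360°). Final vector: (-0.2588, -0.9659)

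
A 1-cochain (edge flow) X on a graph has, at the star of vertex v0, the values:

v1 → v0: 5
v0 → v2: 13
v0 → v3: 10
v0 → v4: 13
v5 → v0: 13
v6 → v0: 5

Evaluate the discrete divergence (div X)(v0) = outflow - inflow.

Divergence = sum of outgoing flows = (-5) + 13 + 10 + 13 + (-13) + (-5) = 13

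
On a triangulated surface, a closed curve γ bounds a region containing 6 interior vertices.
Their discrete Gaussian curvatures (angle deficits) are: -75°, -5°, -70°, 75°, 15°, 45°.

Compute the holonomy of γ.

Holonomy = total enclosed curvature = (-75°) + (-5°) + (-70°) + 75° + 15° + 45° = -15°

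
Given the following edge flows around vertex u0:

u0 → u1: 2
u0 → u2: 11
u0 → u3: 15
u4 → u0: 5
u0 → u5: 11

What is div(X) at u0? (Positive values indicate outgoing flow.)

Divergence = sum of outgoing flows = 2 + 11 + 15 + (-5) + 11 = 34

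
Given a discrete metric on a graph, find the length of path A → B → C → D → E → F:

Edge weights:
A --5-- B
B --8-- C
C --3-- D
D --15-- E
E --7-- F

Arc length = 5 + 8 + 3 + 15 + 7 = 38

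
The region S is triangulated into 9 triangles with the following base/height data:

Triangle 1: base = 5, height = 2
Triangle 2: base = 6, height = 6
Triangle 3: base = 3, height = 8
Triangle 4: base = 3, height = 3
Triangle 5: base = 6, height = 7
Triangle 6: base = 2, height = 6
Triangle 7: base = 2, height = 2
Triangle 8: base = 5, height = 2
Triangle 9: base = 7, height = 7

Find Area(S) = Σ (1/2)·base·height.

(1/2)×5×2 + (1/2)×6×6 + (1/2)×3×8 + (1/2)×3×3 + (1/2)×6×7 + (1/2)×2×6 + (1/2)×2×2 + (1/2)×5×2 + (1/2)×7×7 = 98.0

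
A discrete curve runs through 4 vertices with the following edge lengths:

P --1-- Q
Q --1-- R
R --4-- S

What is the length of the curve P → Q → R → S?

Arc length = 1 + 1 + 4 = 6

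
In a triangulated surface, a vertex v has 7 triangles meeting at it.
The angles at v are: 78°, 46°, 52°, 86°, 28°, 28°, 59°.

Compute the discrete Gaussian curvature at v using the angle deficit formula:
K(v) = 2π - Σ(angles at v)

Sum of angles = 377°. K = 360° - 377° = -17° = -17π/180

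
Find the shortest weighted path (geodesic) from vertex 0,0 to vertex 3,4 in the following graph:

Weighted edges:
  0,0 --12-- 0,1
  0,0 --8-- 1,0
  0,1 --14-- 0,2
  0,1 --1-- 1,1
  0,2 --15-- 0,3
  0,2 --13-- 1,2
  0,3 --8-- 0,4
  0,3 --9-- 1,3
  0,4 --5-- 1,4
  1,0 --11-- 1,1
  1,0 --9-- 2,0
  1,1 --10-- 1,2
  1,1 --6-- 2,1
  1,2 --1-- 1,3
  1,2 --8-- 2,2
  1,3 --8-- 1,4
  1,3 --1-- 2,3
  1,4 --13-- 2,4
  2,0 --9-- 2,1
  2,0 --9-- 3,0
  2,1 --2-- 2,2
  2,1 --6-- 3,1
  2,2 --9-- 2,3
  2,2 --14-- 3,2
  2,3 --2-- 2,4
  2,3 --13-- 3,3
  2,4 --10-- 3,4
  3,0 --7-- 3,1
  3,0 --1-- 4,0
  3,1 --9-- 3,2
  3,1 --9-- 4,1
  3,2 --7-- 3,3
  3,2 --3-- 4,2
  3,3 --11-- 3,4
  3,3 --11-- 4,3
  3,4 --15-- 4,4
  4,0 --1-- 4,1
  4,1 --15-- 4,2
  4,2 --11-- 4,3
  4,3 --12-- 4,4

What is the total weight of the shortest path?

Shortest path: 0,0 → 0,1 → 1,1 → 1,2 → 1,3 → 2,3 → 2,4 → 3,4, total weight = 37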